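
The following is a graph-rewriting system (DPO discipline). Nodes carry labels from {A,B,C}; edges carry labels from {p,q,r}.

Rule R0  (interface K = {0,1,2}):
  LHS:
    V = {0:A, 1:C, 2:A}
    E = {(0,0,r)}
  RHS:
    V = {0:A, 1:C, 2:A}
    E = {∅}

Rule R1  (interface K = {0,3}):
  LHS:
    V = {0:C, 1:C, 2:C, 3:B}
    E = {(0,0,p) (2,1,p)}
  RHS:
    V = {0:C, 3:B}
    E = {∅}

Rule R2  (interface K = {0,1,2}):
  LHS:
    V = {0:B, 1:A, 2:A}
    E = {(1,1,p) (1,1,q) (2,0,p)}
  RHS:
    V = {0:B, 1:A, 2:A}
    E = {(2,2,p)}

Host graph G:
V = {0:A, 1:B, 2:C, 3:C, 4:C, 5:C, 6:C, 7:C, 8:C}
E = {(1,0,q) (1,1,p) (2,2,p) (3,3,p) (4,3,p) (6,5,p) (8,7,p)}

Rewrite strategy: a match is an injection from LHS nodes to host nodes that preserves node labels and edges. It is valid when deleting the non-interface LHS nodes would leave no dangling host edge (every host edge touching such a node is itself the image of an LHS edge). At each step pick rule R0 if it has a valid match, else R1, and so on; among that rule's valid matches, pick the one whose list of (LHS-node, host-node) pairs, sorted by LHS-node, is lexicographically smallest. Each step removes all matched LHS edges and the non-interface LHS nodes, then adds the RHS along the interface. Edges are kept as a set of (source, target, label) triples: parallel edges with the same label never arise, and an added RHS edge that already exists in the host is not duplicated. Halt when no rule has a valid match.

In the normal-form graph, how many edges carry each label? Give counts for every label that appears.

[0] host  ⇒  9 nodes, 7 edges  {1-q->0 1-p->1 2-p->2 3-p->3 4-p->3 6-p->5 8-p->7}
[1] R1 @ {0↦2, 1↦5, 2↦6, 3↦1}  ⇒  7 nodes, 5 edges  {1-q->0 1-p->1 3-p->3 4-p->3 8-p->7}
[2] R1 @ {0↦3, 1↦7, 2↦8, 3↦1}  ⇒  5 nodes, 3 edges  {1-q->0 1-p->1 4-p->3}
final graph: no rule applies after step 2
NF edges: [(1, 0, 'q'), (1, 1, 'p'), (4, 3, 'p')]

Answer: p:2 q:1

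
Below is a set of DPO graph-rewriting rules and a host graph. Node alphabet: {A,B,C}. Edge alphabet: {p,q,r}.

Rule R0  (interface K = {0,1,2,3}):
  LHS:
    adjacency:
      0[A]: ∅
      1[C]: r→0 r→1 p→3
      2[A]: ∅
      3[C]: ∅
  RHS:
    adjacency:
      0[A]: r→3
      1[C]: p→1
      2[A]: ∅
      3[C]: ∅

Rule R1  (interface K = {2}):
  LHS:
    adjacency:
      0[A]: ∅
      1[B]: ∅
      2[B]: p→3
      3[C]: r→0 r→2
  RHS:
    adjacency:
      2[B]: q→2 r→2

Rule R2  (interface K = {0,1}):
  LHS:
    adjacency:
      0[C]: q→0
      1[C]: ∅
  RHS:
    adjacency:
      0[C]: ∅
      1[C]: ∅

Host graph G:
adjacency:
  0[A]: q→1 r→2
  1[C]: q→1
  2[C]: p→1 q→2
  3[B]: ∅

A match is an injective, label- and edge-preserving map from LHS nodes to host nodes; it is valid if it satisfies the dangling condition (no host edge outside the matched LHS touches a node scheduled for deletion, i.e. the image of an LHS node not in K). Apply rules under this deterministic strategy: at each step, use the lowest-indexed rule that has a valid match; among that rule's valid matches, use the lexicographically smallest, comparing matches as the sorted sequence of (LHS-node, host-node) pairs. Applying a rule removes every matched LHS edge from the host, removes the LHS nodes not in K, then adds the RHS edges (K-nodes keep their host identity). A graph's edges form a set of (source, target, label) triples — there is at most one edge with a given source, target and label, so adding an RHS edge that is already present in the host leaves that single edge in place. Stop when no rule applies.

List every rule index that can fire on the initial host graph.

R0: no valid match — LHS pattern not found
R1: no valid match — LHS pattern not found
R2: 2 valid matches — {0↦1, 1↦2}, {0↦2, 1↦1}

Answer: [R2]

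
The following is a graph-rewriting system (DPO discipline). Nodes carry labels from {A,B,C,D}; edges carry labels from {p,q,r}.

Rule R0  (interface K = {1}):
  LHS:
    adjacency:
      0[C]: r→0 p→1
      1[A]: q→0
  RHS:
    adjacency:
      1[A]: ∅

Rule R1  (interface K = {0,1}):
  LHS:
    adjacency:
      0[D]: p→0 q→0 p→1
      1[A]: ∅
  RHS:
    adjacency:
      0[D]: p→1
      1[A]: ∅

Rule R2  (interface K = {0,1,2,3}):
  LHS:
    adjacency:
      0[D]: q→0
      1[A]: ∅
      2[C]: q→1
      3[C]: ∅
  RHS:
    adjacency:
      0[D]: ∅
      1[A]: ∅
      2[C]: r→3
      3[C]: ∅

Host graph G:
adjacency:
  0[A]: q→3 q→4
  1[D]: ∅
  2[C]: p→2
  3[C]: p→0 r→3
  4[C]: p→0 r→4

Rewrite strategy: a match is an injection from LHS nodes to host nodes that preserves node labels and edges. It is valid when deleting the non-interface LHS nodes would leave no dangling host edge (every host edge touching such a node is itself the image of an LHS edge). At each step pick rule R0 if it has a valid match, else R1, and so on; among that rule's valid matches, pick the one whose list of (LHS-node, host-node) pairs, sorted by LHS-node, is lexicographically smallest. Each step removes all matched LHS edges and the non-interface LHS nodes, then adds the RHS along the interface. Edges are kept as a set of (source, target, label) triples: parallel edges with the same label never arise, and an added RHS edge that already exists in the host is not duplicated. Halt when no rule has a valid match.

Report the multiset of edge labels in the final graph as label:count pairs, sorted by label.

Answer: p:1

Rewrite trace:
[0] host  ⇒  5 nodes, 7 edges  {0-q->3 0-q->4 2-p->2 3-p->0 3-r->3 4-p->0 4-r->4}
[1] R0 @ {0↦3, 1↦0}  ⇒  4 nodes, 4 edges  {0-q->4 2-p->2 4-p->0 4-r->4}
[2] R0 @ {0↦4, 1↦0}  ⇒  3 nodes, 1 edges  {2-p->2}
halt: no rule applies after step 2
NF edges: [(2, 2, 'p')]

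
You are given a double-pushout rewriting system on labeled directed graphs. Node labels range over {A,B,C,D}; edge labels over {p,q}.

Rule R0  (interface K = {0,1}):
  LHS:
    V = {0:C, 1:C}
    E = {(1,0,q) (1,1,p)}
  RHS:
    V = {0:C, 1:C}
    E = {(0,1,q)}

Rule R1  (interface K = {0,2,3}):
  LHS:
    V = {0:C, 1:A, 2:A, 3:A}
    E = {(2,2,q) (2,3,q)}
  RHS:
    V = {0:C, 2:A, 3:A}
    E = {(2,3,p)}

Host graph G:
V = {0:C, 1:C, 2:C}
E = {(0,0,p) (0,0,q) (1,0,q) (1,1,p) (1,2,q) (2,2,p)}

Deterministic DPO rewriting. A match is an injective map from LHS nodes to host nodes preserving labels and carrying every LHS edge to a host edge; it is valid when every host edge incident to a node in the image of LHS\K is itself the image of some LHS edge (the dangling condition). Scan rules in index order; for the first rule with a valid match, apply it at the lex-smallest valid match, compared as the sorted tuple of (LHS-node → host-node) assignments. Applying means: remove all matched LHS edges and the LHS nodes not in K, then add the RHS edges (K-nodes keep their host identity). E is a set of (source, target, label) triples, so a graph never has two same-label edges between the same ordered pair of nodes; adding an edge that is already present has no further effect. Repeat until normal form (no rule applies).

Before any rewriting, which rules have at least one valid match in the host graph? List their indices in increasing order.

R0: 2 valid matches — {0↦0, 1↦1}, {0↦2, 1↦1}
R1: no valid match — LHS pattern not found

Answer: [R0]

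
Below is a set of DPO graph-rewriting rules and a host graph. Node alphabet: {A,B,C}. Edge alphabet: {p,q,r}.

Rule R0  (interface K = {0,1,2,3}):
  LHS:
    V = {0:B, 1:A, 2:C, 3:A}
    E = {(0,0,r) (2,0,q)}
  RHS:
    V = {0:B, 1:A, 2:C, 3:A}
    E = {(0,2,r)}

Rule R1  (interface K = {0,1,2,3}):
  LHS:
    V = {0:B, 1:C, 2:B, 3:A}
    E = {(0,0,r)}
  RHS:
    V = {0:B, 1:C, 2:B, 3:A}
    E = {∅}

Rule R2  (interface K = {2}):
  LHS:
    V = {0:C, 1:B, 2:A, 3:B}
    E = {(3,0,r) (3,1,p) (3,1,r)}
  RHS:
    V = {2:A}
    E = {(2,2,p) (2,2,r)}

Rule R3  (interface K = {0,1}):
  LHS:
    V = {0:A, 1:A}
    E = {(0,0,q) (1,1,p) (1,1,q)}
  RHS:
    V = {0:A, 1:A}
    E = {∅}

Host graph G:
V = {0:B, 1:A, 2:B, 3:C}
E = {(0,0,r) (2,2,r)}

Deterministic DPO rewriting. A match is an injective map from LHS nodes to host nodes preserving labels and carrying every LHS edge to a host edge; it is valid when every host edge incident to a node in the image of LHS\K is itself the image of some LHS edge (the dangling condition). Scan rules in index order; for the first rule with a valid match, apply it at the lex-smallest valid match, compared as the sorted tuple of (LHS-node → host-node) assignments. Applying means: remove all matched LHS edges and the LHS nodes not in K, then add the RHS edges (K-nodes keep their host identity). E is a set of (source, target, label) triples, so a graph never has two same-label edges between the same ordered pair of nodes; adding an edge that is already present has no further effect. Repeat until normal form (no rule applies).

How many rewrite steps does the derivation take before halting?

Answer: 2

Rewrite trace:
[0] host  ⇒  4 nodes, 2 edges  {0-r->0 2-r->2}
[1] R1 @ {0↦0, 1↦3, 2↦2, 3↦1}  ⇒  4 nodes, 1 edges  {2-r->2}
[2] R1 @ {0↦2, 1↦3, 2↦0, 3↦1}  ⇒  4 nodes, 0 edges  {∅}
final graph: no rule applies after step 2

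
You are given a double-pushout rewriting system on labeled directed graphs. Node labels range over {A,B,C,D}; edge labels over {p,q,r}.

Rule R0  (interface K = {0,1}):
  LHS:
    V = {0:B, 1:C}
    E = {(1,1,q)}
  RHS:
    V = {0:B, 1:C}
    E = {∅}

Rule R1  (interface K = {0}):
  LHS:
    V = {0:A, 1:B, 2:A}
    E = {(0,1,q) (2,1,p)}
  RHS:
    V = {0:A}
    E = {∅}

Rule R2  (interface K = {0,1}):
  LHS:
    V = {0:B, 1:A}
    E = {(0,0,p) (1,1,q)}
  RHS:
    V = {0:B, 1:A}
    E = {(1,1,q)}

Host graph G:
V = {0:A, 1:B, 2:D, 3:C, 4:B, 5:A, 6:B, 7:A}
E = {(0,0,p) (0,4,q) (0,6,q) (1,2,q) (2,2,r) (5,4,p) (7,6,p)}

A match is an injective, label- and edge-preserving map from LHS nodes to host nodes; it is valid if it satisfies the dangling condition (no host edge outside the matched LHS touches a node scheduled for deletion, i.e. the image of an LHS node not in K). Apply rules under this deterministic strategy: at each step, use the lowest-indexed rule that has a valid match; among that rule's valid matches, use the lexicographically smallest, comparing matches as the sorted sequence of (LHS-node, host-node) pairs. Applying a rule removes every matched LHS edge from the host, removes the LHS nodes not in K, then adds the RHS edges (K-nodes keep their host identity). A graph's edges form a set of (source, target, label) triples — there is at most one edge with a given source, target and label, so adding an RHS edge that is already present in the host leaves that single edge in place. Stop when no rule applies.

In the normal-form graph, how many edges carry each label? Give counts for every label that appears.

Answer: p:1 q:1 r:1

Derivation:
initial: |V|=8 |E|=7  E = 0-p->0 0-q->4 0-q->6 1-q->2 2-r->2 5-p->4 7-p->6
step 1: apply R1 at {0↦0, 1↦4, 2↦5}  → |V|=6 |E|=5  E = 0-p->0 0-q->6 1-q->2 2-r->2 7-p->6
step 2: apply R1 at {0↦0, 1↦6, 2↦7}  → |V|=4 |E|=3  E = 0-p->0 1-q->2 2-r->2
halt: no rule applies after step 2
NF edges: [(0, 0, 'p'), (1, 2, 'q'), (2, 2, 'r')]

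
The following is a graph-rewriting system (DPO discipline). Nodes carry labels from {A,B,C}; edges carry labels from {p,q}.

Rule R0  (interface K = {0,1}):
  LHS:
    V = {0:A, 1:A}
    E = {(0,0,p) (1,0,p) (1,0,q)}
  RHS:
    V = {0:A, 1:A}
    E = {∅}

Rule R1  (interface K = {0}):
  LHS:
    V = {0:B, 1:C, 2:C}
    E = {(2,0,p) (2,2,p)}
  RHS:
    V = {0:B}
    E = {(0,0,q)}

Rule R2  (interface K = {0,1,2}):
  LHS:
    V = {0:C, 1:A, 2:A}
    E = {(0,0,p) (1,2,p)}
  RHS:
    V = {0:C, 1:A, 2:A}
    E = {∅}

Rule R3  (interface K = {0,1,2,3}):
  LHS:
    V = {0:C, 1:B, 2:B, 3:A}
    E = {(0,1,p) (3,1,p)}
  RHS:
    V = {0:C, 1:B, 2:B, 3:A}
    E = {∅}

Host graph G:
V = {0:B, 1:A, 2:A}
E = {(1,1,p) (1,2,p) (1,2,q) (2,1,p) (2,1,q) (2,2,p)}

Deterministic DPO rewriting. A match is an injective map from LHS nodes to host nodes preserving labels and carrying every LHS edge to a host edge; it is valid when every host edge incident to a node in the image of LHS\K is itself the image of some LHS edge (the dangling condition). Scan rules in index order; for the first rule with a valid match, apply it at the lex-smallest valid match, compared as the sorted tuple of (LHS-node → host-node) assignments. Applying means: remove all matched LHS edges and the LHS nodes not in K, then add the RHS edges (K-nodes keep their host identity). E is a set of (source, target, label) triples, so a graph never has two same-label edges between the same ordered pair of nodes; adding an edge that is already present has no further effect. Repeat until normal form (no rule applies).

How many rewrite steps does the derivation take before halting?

initial: |V|=3 |E|=6  E = 1-p->1 1-p->2 1-q->2 2-p->1 2-q->1 2-p->2
step 1: apply R0 at {0↦1, 1↦2}  → |V|=3 |E|=3  E = 1-p->2 1-q->2 2-p->2
step 2: apply R0 at {0↦2, 1↦1}  → |V|=3 |E|=0  E = ∅
halt: no rule applies after step 2

Answer: 2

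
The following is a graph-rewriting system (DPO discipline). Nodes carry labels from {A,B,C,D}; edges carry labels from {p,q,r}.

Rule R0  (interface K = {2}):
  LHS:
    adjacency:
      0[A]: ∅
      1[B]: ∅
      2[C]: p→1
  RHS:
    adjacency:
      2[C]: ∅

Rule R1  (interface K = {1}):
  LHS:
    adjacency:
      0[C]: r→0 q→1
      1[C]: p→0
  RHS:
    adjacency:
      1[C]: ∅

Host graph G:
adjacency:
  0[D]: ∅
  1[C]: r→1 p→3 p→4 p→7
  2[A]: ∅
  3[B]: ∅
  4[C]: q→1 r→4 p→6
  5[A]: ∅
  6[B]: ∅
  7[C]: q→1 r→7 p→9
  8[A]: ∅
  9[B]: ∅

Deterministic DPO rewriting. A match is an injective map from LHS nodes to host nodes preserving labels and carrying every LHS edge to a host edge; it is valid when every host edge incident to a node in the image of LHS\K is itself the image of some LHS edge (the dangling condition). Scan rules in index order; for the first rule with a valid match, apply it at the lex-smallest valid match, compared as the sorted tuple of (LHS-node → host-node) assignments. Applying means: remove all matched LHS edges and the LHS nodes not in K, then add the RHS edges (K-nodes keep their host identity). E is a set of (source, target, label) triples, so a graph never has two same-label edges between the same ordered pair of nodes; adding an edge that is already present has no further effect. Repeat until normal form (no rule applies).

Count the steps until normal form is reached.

initial: |V|=10 |E|=10  E = 1-r->1 1-p->3 1-p->4 1-p->7 4-q->1 4-r->4 4-p->6 7-q->1 7-r->7 7-p->9
step 1: apply R0 at {0↦2, 1↦3, 2↦1}  → |V|=8 |E|=9  E = 1-r->1 1-p->4 1-p->7 4-q->1 4-r->4 4-p->6 7-q->1 7-r->7 7-p->9
step 2: apply R0 at {0↦5, 1↦6, 2↦4}  → |V|=6 |E|=8  E = 1-r->1 1-p->4 1-p->7 4-q->1 4-r->4 7-q->1 7-r->7 7-p->9
step 3: apply R0 at {0↦8, 1↦9, 2↦7}  → |V|=4 |E|=7  E = 1-r->1 1-p->4 1-p->7 4-q->1 4-r->4 7-q->1 7-r->7
step 4: apply R1 at {0↦4, 1↦1}  → |V|=3 |E|=4  E = 1-r->1 1-p->7 7-q->1 7-r->7
step 5: apply R1 at {0↦7, 1↦1}  → |V|=2 |E|=1  E = 1-r->1
normal form: no rule applies after step 5

Answer: 5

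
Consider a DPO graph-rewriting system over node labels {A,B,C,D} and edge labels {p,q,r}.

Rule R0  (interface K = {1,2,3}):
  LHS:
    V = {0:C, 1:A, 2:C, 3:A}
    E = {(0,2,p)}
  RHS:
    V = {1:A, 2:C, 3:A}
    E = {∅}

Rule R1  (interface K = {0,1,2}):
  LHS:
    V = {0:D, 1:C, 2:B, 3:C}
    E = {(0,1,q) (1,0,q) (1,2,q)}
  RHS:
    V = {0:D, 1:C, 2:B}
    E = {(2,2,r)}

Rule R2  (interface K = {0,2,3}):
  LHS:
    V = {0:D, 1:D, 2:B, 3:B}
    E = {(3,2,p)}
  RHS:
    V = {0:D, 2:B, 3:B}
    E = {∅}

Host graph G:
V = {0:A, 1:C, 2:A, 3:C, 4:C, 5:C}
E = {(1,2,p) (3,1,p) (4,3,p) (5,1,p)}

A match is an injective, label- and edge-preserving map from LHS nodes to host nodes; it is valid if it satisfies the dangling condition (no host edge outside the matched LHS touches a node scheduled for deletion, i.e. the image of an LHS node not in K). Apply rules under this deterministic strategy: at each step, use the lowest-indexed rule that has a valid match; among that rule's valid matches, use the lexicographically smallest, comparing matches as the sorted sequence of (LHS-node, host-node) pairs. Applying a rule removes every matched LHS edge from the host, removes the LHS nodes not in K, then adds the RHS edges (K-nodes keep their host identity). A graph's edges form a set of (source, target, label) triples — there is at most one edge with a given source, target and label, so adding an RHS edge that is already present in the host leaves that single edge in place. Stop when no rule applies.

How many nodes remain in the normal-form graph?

initial: |V|=6 |E|=4  E = 1-p->2 3-p->1 4-p->3 5-p->1
step 1: apply R0 at {0↦4, 1↦0, 2↦3, 3↦2}  → |V|=5 |E|=3  E = 1-p->2 3-p->1 5-p->1
step 2: apply R0 at {0↦3, 1↦0, 2↦1, 3↦2}  → |V|=4 |E|=2  E = 1-p->2 5-p->1
step 3: apply R0 at {0↦5, 1↦0, 2↦1, 3↦2}  → |V|=3 |E|=1  E = 1-p->2
final graph: no rule applies after step 3
NF nodes: {0:A, 1:C, 2:A}

Answer: 3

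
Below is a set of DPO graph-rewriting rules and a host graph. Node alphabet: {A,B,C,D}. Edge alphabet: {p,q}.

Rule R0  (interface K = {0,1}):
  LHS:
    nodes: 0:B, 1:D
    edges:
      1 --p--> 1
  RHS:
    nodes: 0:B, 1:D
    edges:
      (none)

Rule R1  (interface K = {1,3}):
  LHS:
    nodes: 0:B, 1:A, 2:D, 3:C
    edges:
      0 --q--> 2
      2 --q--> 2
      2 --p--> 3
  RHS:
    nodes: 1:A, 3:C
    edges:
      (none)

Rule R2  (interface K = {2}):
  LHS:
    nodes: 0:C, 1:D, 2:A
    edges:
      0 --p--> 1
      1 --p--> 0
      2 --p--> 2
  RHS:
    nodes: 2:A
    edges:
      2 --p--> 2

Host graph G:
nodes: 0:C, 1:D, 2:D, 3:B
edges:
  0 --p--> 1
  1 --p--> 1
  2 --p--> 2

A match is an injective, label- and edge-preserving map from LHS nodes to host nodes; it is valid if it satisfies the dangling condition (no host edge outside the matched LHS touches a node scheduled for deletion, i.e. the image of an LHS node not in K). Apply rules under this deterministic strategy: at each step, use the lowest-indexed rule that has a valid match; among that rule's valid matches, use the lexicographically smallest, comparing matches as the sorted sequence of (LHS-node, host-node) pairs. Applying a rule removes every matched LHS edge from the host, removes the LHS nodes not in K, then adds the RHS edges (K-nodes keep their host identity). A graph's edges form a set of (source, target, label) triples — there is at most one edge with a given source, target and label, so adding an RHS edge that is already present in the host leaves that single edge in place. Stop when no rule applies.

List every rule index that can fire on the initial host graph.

R0: 2 valid matches — {0↦3, 1↦1}, {0↦3, 1↦2}
R1: no valid match — LHS pattern not found
R2: no valid match — LHS pattern not found

Answer: [R0]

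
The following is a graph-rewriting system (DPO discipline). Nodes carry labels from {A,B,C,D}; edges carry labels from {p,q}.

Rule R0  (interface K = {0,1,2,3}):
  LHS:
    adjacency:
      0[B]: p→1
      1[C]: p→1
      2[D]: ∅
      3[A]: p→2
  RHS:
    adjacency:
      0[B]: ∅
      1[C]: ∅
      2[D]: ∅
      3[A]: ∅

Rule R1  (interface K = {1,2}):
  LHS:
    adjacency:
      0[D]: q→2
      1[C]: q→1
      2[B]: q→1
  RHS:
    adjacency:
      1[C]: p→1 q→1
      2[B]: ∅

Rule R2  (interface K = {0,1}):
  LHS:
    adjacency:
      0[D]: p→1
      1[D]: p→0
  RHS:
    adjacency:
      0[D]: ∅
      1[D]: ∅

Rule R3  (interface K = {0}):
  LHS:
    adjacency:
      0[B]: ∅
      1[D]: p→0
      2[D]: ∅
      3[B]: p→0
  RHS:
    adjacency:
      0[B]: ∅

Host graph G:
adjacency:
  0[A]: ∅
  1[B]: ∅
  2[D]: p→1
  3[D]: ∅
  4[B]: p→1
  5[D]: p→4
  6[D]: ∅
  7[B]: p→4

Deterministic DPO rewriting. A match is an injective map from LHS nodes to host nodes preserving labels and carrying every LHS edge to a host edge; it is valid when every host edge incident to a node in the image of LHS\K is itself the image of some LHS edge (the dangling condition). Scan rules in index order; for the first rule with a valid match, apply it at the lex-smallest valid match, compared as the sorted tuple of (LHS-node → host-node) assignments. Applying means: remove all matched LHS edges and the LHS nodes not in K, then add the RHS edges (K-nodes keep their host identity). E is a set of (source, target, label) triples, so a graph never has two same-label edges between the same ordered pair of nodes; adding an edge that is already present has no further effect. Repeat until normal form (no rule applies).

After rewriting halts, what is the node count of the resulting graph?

[0] host  ⇒  8 nodes, 4 edges  {2-p->1 4-p->1 5-p->4 7-p->4}
[1] R3 @ {0↦4, 1↦5, 2↦3, 3↦7}  ⇒  5 nodes, 2 edges  {2-p->1 4-p->1}
[2] R3 @ {0↦1, 1↦2, 2↦6, 3↦4}  ⇒  2 nodes, 0 edges  {∅}
halt: no rule applies after step 2
NF nodes: {0:A, 1:B}

Answer: 2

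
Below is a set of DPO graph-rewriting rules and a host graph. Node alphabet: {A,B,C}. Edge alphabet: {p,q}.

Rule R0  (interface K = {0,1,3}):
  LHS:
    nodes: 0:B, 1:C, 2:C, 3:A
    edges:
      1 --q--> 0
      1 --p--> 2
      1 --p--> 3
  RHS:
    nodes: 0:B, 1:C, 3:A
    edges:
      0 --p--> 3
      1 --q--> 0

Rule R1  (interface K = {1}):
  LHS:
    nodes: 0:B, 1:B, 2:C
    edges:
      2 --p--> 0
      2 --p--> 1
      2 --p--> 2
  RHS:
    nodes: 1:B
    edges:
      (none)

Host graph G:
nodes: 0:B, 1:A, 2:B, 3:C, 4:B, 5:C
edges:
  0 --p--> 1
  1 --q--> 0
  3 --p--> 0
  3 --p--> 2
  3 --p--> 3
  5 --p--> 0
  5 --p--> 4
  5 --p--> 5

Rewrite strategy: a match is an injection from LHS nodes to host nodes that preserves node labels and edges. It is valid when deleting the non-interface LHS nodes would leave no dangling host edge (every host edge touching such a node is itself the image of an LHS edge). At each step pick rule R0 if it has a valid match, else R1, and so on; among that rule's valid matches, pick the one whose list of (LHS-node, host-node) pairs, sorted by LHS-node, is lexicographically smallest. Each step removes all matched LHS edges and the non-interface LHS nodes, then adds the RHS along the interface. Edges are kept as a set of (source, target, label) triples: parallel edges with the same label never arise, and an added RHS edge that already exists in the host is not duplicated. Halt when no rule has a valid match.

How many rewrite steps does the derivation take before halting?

start.  V:6 E:8  edges: 0-p->1 1-q->0 3-p->0 3-p->2 3-p->3 5-p->0 5-p->4 5-p->5
1. fire R1 via {0↦2, 1↦0, 2↦3}  →  V:4 E:5  edges: 0-p->1 1-q->0 5-p->0 5-p->4 5-p->5
2. fire R1 via {0↦4, 1↦0, 2↦5}  →  V:2 E:2  edges: 0-p->1 1-q->0
normal form: no rule applies after step 2

Answer: 2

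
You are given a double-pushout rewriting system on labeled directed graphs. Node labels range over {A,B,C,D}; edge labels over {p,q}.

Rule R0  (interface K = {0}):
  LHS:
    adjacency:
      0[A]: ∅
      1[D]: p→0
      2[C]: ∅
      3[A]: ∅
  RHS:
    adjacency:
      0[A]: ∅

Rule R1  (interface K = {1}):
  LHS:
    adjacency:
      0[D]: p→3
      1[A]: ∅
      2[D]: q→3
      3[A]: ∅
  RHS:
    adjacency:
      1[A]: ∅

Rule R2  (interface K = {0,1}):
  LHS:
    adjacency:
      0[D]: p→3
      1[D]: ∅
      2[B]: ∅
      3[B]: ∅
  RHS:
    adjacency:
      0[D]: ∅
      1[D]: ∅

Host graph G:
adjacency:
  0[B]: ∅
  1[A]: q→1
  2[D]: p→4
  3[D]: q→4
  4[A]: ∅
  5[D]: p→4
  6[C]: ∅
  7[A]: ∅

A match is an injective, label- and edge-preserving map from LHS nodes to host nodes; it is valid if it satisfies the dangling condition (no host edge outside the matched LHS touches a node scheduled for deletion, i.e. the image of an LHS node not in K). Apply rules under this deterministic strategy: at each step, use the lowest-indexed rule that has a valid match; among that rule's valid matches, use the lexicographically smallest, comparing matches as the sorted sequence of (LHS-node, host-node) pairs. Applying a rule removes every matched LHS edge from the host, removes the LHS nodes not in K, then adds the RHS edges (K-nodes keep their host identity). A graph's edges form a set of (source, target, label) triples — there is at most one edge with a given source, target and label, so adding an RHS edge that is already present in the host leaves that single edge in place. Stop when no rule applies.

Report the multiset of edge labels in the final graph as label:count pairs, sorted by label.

Answer: q:1

Derivation:
[0] host  ⇒  8 nodes, 4 edges  {1-q->1 2-p->4 3-q->4 5-p->4}
[1] R0 @ {0↦4, 1↦2, 2↦6, 3↦7}  ⇒  5 nodes, 3 edges  {1-q->1 3-q->4 5-p->4}
[2] R1 @ {0↦5, 1↦1, 2↦3, 3↦4}  ⇒  2 nodes, 1 edges  {1-q->1}
halt: no rule applies after step 2
NF edges: [(1, 1, 'q')]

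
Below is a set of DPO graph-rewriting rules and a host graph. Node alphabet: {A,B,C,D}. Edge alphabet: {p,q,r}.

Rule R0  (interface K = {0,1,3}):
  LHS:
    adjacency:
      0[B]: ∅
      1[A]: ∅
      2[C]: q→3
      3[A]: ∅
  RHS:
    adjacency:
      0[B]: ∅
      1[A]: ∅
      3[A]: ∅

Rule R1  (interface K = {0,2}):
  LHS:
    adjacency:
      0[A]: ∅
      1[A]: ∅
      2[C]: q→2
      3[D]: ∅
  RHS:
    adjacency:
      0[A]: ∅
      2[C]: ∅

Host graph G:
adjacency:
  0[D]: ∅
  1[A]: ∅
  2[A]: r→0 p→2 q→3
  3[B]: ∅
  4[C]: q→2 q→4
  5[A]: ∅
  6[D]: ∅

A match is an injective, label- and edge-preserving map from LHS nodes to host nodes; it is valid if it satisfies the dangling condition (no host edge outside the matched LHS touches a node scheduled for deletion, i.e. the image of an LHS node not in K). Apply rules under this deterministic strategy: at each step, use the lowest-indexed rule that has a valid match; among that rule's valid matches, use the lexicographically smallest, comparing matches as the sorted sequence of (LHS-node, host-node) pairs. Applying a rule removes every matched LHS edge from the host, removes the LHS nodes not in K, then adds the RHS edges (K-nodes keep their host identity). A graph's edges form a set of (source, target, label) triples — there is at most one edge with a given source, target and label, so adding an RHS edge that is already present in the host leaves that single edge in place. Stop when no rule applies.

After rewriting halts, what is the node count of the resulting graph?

Answer: 4

Steps:
start.  V:7 E:5  edges: 2-r->0 2-p->2 2-q->3 4-q->2 4-q->4
1. fire R1 via {0↦1, 1↦5, 2↦4, 3↦6}  →  V:5 E:4  edges: 2-r->0 2-p->2 2-q->3 4-q->2
2. fire R0 via {0↦3, 1↦1, 2↦4, 3↦2}  →  V:4 E:3  edges: 2-r->0 2-p->2 2-q->3
normal form: no rule applies after step 2
NF nodes: {0:D, 1:A, 2:A, 3:B}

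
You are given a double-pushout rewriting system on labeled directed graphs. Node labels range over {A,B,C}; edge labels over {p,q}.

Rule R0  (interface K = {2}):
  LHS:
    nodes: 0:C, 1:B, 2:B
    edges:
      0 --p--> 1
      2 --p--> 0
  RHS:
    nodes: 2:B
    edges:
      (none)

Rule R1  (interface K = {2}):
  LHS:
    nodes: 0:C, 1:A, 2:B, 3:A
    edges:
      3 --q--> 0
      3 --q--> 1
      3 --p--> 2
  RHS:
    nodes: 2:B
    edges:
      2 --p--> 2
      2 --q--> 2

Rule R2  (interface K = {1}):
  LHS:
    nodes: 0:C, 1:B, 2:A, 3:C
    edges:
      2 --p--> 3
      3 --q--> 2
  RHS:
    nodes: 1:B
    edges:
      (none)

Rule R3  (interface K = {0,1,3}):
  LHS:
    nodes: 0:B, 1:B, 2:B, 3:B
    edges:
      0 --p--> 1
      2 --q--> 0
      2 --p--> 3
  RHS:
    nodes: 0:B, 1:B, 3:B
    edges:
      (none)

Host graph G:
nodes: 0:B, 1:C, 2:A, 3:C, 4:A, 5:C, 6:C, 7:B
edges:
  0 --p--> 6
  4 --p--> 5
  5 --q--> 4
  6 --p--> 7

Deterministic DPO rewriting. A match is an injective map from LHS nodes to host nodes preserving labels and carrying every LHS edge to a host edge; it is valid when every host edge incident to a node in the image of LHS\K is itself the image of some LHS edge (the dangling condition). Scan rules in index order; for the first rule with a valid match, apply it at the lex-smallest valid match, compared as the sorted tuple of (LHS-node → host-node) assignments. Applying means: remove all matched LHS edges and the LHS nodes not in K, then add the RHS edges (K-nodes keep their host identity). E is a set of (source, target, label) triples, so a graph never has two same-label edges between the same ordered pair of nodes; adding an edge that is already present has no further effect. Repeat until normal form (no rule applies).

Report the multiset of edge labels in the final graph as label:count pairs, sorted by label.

start.  V:8 E:4  edges: 0-p->6 4-p->5 5-q->4 6-p->7
1. fire R0 via {0↦6, 1↦7, 2↦0}  →  V:6 E:2  edges: 4-p->5 5-q->4
2. fire R2 via {0↦1, 1↦0, 2↦4, 3↦5}  →  V:3 E:0  edges: ∅
normal form: no rule applies after step 2
NF edges: []

Answer: (no edges)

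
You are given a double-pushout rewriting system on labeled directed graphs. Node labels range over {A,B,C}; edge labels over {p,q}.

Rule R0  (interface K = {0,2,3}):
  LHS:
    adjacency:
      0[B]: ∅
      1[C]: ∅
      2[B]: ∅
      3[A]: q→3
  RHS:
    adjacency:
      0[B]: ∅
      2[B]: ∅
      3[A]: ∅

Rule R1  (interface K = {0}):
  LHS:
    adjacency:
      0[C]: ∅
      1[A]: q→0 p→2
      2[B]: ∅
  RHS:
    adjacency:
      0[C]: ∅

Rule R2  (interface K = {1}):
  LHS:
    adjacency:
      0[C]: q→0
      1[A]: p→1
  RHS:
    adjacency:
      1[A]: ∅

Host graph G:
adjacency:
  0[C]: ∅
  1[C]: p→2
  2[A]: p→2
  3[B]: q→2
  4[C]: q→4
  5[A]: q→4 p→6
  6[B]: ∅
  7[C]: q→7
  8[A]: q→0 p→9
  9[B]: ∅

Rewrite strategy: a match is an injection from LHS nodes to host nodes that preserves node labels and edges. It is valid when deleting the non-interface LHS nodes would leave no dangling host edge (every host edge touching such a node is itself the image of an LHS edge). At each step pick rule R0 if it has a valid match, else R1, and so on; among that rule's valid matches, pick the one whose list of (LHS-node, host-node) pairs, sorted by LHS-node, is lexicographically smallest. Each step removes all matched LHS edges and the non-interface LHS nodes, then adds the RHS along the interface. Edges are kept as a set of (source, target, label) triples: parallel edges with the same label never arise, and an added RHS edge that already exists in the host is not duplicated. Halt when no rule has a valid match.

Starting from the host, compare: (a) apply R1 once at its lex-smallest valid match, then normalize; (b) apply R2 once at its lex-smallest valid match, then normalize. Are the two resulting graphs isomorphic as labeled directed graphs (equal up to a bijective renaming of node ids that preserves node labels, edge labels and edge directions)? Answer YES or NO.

Answer: YES

Rewrite trace:
branch R1-first: apply at {0↦0, 1↦8, 2↦9} → |E|=7, then 2 more step(s) → NF |V|=5 |E|=3 V={0:C, 1:C, 2:A, 3:B, 7:C} E=1-p->2 3-q->2 7-q->7
branch R2-first: apply at {0↦7, 1↦2} → |E|=7, then 2 more step(s) → NF |V|=5 |E|=3 V={0:C, 1:C, 2:A, 3:B, 4:C} E=1-p->2 3-q->2 4-q->4
graphs isomorphic (equal up to label-preserving node renaming)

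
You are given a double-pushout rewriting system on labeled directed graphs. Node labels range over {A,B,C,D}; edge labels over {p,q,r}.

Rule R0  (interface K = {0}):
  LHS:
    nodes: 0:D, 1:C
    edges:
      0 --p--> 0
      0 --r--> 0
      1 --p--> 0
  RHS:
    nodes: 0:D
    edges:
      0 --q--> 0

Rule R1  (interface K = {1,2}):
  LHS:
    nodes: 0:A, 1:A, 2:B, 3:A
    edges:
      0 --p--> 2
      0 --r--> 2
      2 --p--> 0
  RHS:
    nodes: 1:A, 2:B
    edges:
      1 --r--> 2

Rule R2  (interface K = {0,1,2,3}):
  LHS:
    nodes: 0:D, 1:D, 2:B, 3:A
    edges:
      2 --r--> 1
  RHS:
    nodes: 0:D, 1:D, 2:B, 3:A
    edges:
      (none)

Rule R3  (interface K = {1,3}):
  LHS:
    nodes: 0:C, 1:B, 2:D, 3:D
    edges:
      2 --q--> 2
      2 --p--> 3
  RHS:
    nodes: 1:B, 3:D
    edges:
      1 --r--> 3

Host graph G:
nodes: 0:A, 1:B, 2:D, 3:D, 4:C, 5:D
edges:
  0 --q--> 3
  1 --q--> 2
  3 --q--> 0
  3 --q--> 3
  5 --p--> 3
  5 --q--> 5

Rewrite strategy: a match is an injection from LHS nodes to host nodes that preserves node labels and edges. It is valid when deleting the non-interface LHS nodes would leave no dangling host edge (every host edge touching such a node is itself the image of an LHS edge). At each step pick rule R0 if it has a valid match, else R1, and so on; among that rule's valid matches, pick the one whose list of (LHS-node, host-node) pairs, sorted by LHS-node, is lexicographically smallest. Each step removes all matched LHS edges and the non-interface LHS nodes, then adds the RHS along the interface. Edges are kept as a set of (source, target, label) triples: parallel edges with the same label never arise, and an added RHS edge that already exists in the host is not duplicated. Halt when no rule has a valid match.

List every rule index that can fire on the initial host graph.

Answer: [R3]

Rewrite trace:
R0: no valid match — LHS pattern not found
R1: no valid match — LHS pattern not found
R2: no valid match — LHS pattern not found
R3: 1 valid match — {0↦4, 1↦1, 2↦5, 3↦3}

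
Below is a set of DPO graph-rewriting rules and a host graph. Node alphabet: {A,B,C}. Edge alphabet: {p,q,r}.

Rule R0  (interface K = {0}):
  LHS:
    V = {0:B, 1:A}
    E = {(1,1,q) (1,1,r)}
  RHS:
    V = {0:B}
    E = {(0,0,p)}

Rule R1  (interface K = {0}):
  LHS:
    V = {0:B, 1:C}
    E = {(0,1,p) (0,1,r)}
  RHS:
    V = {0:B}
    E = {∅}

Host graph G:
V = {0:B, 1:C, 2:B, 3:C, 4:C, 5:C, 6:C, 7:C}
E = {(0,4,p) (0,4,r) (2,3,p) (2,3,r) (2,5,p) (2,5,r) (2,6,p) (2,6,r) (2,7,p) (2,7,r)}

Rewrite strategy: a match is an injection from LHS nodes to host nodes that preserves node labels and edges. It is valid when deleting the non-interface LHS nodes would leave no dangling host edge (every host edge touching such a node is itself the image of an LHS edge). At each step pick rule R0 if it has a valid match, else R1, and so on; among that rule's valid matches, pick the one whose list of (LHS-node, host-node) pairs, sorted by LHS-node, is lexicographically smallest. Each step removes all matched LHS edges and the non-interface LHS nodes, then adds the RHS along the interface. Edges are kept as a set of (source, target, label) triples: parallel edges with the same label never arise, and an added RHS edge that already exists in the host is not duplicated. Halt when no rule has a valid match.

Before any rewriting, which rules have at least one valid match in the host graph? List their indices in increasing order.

Answer: [R1]

Steps:
R0: no valid match — LHS pattern not found
R1: 5 valid matches — {0↦0, 1↦4}, {0↦2, 1↦3}, {0↦2, 1↦5} (+2 more)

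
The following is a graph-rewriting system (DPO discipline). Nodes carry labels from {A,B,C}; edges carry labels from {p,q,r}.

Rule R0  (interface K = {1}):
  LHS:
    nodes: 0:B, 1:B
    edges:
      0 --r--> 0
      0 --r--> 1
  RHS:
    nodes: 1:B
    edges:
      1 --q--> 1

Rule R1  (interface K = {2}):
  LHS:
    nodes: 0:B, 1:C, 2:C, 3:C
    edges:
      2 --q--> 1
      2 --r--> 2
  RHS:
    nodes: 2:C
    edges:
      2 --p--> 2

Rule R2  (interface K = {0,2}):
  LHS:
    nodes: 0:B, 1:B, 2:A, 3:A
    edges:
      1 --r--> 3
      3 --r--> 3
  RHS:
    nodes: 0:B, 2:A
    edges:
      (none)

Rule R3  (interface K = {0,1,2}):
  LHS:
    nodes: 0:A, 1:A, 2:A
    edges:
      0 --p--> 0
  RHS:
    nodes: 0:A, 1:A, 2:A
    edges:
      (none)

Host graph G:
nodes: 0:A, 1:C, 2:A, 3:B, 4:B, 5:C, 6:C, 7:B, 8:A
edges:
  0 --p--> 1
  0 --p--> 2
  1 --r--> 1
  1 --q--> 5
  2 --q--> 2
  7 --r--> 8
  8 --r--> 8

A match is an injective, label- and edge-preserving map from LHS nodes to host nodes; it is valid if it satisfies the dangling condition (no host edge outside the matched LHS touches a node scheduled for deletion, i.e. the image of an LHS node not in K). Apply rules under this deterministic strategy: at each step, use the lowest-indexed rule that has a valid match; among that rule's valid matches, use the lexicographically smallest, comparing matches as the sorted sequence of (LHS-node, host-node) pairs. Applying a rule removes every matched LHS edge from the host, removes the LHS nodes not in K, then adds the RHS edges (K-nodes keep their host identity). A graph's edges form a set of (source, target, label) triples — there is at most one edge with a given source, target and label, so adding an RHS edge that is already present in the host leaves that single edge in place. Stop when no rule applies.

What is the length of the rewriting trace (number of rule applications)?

Answer: 2

Rewrite trace:
initial: |V|=9 |E|=7  E = 0-p->1 0-p->2 1-r->1 1-q->5 2-q->2 7-r->8 8-r->8
step 1: apply R1 at {0↦3, 1↦5, 2↦1, 3↦6}  → |V|=6 |E|=6  E = 0-p->1 0-p->2 1-p->1 2-q->2 7-r->8 8-r->8
step 2: apply R2 at {0↦4, 1↦7, 2↦0, 3↦8}  → |V|=4 |E|=4  E = 0-p->1 0-p->2 1-p->1 2-q->2
normal form: no rule applies after step 2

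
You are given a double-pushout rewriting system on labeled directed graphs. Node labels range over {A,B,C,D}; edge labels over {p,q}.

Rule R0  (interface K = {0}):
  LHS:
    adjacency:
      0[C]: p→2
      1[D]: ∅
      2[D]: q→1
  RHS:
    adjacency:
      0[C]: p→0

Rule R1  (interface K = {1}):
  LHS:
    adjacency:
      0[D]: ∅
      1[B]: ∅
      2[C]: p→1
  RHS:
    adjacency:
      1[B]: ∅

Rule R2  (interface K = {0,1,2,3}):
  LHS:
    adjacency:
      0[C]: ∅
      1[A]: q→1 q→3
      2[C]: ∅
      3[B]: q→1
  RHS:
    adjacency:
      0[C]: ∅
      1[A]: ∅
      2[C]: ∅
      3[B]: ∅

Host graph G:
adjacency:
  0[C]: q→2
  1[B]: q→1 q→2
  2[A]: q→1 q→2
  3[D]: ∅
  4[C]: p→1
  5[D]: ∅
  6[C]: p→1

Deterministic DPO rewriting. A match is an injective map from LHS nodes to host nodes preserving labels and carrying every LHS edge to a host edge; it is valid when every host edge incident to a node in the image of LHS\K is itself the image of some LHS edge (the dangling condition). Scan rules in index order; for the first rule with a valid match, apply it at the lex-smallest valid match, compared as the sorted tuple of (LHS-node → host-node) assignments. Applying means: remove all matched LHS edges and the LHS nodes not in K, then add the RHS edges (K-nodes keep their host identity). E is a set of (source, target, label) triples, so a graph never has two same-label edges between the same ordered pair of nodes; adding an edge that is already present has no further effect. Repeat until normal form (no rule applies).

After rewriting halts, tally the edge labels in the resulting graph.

[0] host  ⇒  7 nodes, 7 edges  {0-q->2 1-q->1 1-q->2 2-q->1 2-q->2 4-p->1 6-p->1}
[1] R1 @ {0↦3, 1↦1, 2↦4}  ⇒  5 nodes, 6 edges  {0-q->2 1-q->1 1-q->2 2-q->1 2-q->2 6-p->1}
[2] R1 @ {0↦5, 1↦1, 2↦6}  ⇒  3 nodes, 5 edges  {0-q->2 1-q->1 1-q->2 2-q->1 2-q->2}
normal form: no rule applies after step 2
NF edges: [(0, 2, 'q'), (1, 1, 'q'), (1, 2, 'q'), (2, 1, 'q'), (2, 2, 'q')]

Answer: q:5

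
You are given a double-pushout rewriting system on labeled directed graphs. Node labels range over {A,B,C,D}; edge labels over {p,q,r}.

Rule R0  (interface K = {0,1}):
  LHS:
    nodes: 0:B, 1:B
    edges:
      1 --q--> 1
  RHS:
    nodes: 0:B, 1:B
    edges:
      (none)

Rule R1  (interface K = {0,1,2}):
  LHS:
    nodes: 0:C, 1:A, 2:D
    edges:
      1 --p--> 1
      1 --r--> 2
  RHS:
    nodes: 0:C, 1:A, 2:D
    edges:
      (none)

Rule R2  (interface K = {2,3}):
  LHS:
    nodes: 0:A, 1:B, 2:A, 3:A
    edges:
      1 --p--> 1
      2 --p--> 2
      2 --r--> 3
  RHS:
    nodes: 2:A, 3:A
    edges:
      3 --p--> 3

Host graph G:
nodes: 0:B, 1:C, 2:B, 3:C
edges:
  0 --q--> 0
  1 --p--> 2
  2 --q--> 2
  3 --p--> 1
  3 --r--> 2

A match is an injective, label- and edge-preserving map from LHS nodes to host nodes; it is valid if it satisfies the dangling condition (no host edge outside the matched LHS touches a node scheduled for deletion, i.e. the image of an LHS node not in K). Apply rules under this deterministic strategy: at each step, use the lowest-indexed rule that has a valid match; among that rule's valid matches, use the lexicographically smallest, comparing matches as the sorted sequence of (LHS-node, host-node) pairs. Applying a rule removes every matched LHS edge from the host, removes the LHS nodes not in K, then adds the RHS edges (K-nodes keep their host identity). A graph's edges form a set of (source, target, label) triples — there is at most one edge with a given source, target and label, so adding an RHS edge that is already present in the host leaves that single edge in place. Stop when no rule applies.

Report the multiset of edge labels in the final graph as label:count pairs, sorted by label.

start.  V:4 E:5  edges: 0-q->0 1-p->2 2-q->2 3-p->1 3-r->2
1. fire R0 via {0↦0, 1↦2}  →  V:4 E:4  edges: 0-q->0 1-p->2 3-p->1 3-r->2
2. fire R0 via {0↦2, 1↦0}  →  V:4 E:3  edges: 1-p->2 3-p->1 3-r->2
final graph: no rule applies after step 2
NF edges: [(1, 2, 'p'), (3, 1, 'p'), (3, 2, 'r')]

Answer: p:2 r:1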